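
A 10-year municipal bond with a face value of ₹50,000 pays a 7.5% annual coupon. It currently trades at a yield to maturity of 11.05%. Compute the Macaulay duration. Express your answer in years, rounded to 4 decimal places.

7.0207 years

Periodic yield y = 0.1105. Discount each cash flow and weight by its year:
  t   CF        PV=CF/(1+0.1105)^t    t·PV
  1     3,750.00     3,376.8573     3,376.8573
  2     3,750.00     3,040.8440     6,081.6880
  3     3,750.00     2,738.2657     8,214.7970
  4     3,750.00     2,465.7953     9,863.1811
  5     3,750.00     2,220.4370    11,102.1849
  6     3,750.00     1,999.4930    11,996.9581
  7     3,750.00     1,800.5340    12,603.7380
  8     3,750.00     1,621.3724    12,970.9789
  9     3,750.00     1,460.0381    13,140.3433
  10   53,750.00    18,844.8567   188,448.5672
  Σ                 39,568.4934   277,799.2937
Price P = Σ PV = 39,568.4934.
Macaulay duration = Σ(t·PV) / P = 277,799.2937 / 39,568.4934 = 7.02072 years.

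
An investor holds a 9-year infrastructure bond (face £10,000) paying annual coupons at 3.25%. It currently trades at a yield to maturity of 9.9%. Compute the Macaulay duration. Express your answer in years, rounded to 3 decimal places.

7.589 years

Periodic yield y = 0.099. Discount each cash flow and weight by its year:
  t   CF        PV=CF/(1+0.099)^t    t·PV
  1       325.00       295.7234       295.7234
  2       325.00       269.0841       538.1681
  3       325.00       244.8445       734.5334
  4       325.00       222.7884       891.1536
  5       325.00       202.7192     1,013.5960
  6       325.00       184.4579     1,106.7473
  7       325.00       167.8416     1,174.8909
  8       325.00       152.7221     1,221.7766
  9    10,325.00     4,414.7979    39,733.1812
  Σ                  6,154.9790    46,709.7706
Price P = Σ PV = 6,154.9790.
Macaulay duration = Σ(t·PV) / P = 46,709.7706 / 6,154.9790 = 7.58894 years.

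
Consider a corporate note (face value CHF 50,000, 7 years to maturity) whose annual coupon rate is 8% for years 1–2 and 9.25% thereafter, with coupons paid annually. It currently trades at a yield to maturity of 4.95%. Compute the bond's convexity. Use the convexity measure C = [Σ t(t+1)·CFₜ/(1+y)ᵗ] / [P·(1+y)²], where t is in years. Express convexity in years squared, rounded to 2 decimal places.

38.35

With y = 0.0495:
  t   CF        PV=CF/(1+0.0495)^t    t·PV        t(t+1)·PV
  1     4,000.00     3,811.3387     3,811.3387       7,622.6775
  2     4,000.00     3,631.5757     7,263.1515      21,789.4544
  3     4,625.00     4,000.9618    12,002.8855      48,011.5420
  4     4,625.00     3,812.2552    15,249.0208      76,245.1040
  5     4,625.00     3,632.4490    18,162.2449     108,973.4693
  6     4,625.00     3,461.1234    20,766.7402     145,367.1815
  7    54,625.00    38,950.6177   272,654.3240   2,181,234.5923
  Σ                 61,300.3216   349,909.7056   2,589,244.0208
P = 61,300.3216.
Convexity = Σ t(t+1)·PV / [P·(1+y)²] = 2,589,244.0208 / (61,300.3216 × 1.101450) = 38.34823.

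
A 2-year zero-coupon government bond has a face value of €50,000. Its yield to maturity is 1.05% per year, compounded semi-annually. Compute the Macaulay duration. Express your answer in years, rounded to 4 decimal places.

A zero-coupon bond has a single cash flow at maturity, so its Macaulay duration equals its maturity: 2 years.
(Equivalently: 4 semi-annual periods ÷ 2 = 2 years.)

2.0000 years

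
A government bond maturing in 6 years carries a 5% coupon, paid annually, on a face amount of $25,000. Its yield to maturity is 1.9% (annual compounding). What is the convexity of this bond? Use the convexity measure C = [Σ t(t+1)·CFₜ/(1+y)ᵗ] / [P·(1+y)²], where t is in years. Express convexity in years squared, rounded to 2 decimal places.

With y = 0.019:
  t   CF        PV=CF/(1+0.019)^t    t·PV        t(t+1)·PV
  1     1,250.00     1,226.6928     1,226.6928       2,453.3857
  2     1,250.00     1,203.8203     2,407.6405       7,222.9215
  3     1,250.00     1,181.3741     3,544.1224      14,176.4897
  4     1,250.00     1,159.3466     4,637.3862      23,186.9312
  5     1,250.00     1,137.7297     5,688.6485      34,131.8908
  6    26,250.00    23,446.8337   140,681.0024     984,767.0167
  Σ                 29,355.7972   158,185.4928   1,065,938.6355
P = 29,355.7972.
Convexity = Σ t(t+1)·PV / [P·(1+y)²] = 1,065,938.6355 / (29,355.7972 × 1.038361) = 34.96954.

34.97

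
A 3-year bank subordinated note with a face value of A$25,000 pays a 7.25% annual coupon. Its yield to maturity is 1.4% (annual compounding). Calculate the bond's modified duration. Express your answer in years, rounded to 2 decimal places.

Periodic yield y = 0.014. First find Macaulay duration:
  t   CF        PV=CF/(1+0.014)^t    t·PV
  1     1,812.50     1,787.4753     1,787.4753
  2     1,812.50     1,762.7962     3,525.5924
  3    26,812.50    25,717.1859    77,151.5578
  Σ                 29,267.4575    82,464.6255
P = 29,267.4575; Macaulay duration = 82,464.6255 / 29,267.4575 = 2.81762 years.
Modified duration = D_Mac / (1 + y) = 2.81762 / 1.014 = 2.77872 years.

2.78 years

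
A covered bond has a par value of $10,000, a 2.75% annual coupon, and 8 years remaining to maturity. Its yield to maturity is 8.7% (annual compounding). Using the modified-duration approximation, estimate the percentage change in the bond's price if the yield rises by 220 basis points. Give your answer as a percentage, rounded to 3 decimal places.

Periodic yield y = 0.087. Modified duration first:
  t   CF        PV=CF/(1+0.087)^t    t·PV
  1       275.00       252.9899       252.9899
  2       275.00       232.7414       465.4828
  3       275.00       214.1135       642.3405
  4       275.00       196.9765       787.9062
  5       275.00       181.2112       906.0559
  6       275.00       166.7076     1,000.2457
  7       275.00       153.3649     1,073.5541
  8    10,275.00     5,271.6368    42,173.0941
  Σ                  6,669.7417    47,301.6690
P = 6,669.7417; D_Mac = 7.09198 yrs; D_mod = 7.09198/(1+0.087) = 6.52436 yrs.
ΔP/P ≈ -D_mod · Δy = -6.52436 × (+0.022) = -0.143536 = -14.3536%.

-14.354%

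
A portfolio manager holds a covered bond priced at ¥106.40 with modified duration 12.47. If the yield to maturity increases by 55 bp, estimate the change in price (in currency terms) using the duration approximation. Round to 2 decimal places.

Duration approximation: ΔP/P ≈ -D_mod · Δy = -12.47 × (+0.0055) = -0.068585.
ΔP ≈ 106.40 × (-0.068585) = -7.297444.

-¥7.30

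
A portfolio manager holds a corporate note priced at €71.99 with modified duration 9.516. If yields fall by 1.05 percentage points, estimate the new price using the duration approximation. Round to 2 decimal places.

Duration approximation: ΔP/P ≈ -D_mod · Δy = -9.516 × (-0.0105) = +0.099918.
New price ≈ 71.99 × (1 + 0.099918) = 79.18309682.

€79.18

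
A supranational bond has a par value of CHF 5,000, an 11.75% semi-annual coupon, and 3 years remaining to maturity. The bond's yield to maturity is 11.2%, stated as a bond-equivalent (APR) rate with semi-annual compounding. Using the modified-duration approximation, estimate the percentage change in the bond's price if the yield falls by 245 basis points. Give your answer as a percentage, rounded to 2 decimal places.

+6.07%

Periodic yield y = 0.056. Modified duration first:
  t   CF        PV=CF/(1+0.056)^t    t·PV
  1       293.75       278.1723       278.1723
  2       293.75       263.4208       526.8416
  3       293.75       249.4515       748.3545
  4       293.75       236.2230       944.8920
  5       293.75       223.6960     1,118.4802
  6     5,293.75     3,817.5077    22,905.0460
  Σ                  5,068.4714    26,521.7867
P = 5,068.4714; D_Mac = 5.23270 half-year periods = 2.61635 yrs; D_mod = 2.61635/(1+0.056) = 2.47760 yrs.
ΔP/P ≈ -D_mod · Δy = -2.47760 × (-0.0245) = +0.060701 = +6.0701%.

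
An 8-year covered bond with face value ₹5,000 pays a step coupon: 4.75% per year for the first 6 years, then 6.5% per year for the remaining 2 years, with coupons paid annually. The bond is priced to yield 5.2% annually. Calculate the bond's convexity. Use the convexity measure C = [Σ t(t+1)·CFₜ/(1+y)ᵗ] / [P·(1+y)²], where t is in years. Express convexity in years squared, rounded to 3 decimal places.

52.539

With y = 0.052:
  t   CF        PV=CF/(1+0.052)^t    t·PV        t(t+1)·PV
  1       237.50       225.7605       225.7605         451.5209
  2       237.50       214.6012       429.2024       1,287.6072
  3       237.50       203.9935       611.9806       2,447.9224
  4       237.50       193.9102       775.6408       3,878.2040
  5       237.50       184.3253       921.6264       5,529.7586
  6       237.50       175.2141     1,051.2849       7,358.9943
  7       325.00       227.9151     1,595.4060      12,763.2480
  8     5,325.00     3,549.7167    28,397.7336     255,579.6023
  Σ                  4,975.4367    34,008.6352     289,296.8576
P = 4,975.4367.
Convexity = Σ t(t+1)·PV / [P·(1+y)²] = 289,296.8576 / (4,975.4367 × 1.106704) = 52.53891.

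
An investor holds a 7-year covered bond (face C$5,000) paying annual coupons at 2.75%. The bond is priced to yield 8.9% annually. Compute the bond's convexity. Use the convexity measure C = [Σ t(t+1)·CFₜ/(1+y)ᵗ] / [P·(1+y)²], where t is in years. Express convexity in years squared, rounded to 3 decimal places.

With y = 0.089:
  t   CF        PV=CF/(1+0.089)^t    t·PV        t(t+1)·PV
  1       137.50       126.2626       126.2626         252.5253
  2       137.50       115.9436       231.8873         695.6619
  3       137.50       106.4680       319.4040       1,277.6159
  4       137.50        97.7668       391.0670       1,955.3350
  5       137.50        89.7766       448.8832       2,693.2989
  6       137.50        82.4395       494.6371       3,462.4596
  7     5,137.50     2,828.5032    19,799.5225     158,396.1800
  Σ                  3,447.1604    21,811.6636     168,733.0765
P = 3,447.1604.
Convexity = Σ t(t+1)·PV / [P·(1+y)²] = 168,733.0765 / (3,447.1604 × 1.185921) = 41.27461.

41.275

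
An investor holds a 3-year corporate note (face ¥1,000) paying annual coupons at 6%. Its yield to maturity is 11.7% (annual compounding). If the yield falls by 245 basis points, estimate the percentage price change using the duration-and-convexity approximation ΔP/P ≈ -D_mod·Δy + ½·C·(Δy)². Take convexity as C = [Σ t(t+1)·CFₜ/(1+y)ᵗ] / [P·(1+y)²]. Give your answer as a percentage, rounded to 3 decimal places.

With y = 0.117:
  t   CF        PV=CF/(1+0.117)^t    t·PV        t(t+1)·PV
  1        60.00        53.7153        53.7153         107.4306
  2        60.00        48.0889        96.1778         288.5334
  3     1,060.00       760.5825     2,281.7476       9,126.9904
  Σ                    862.3867     2,431.6407       9,522.9544
P = 862.3867; D_Mac = 2.81966 yrs; D_mod = 2.52432 yrs; C = 8.85041.
Duration effect: -2.52432 × (-0.0245) = +0.061846
Convexity effect: 0.5 × 8.85041 × (-0.0245)² = +0.0026562
ΔP/P ≈ +0.061846 + 0.0026562 = +0.064502 = +6.4502%.

+6.450%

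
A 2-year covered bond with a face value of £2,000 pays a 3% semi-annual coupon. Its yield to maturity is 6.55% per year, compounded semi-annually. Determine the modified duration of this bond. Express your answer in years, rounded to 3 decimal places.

1.892 years

Periodic yield y = 0.03275. First find Macaulay duration:
  t   CF        PV=CF/(1+0.03275)^t    t·PV
  1        30.00        29.0487        29.0487
  2        30.00        28.1275        56.2550
  3        30.00        27.2355        81.7066
  4     2,030.00     1,784.4945     7,137.9782
  Σ                  1,868.9062     7,304.9883
P = 1,868.9062; Macaulay duration = 7,304.9883 / 1,868.9062 = 3.90870 half-year periods = 1.95435 years.
Modified duration = D_Mac / (1 + y) = 1.95435 / 1.03275 = 1.89237 years.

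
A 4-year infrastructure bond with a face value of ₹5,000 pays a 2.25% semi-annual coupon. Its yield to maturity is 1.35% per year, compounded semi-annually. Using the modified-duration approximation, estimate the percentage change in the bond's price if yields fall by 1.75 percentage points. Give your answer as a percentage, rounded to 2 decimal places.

Periodic yield y = 0.00675. Modified duration first:
  t   CF        PV=CF/(1+0.00675)^t    t·PV
  1        56.25        55.8729        55.8729
  2        56.25        55.4982       110.9965
  3        56.25        55.1261       165.3784
  4        56.25        54.7565       219.0261
  5        56.25        54.3894       271.9470
  6        56.25        54.0247       324.1484
  7        56.25        53.6625       375.6376
  8     5,056.25     4,791.3228    38,330.5825
  Σ                  5,174.6533    39,853.5896
P = 5,174.6533; D_Mac = 7.70169 half-year periods = 3.85085 yrs; D_mod = 3.85085/(1+0.00675) = 3.82503 yrs.
ΔP/P ≈ -D_mod · Δy = -3.82503 × (-0.0175) = +0.066938 = +6.6938%.

+6.69%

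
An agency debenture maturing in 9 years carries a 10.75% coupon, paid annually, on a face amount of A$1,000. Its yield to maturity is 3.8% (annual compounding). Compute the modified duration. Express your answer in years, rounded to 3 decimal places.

Periodic yield y = 0.038. First find Macaulay duration:
  t   CF        PV=CF/(1+0.038)^t    t·PV
  1       107.50       103.5645       103.5645
  2       107.50        99.7732       199.5463
  3       107.50        96.1206       288.3618
  4       107.50        92.6017       370.4069
  5       107.50        89.2117       446.0584
  6       107.50        85.9457       515.6744
  7       107.50        82.7994       579.5955
  8       107.50        79.7682       638.1454
  9     1,107.50       791.7126     7,125.4133
  Σ                  1,521.4976    10,266.7666
P = 1,521.4976; Macaulay duration = 10,266.7666 / 1,521.4976 = 6.74780 years.
Modified duration = D_Mac / (1 + y) = 6.74780 / 1.038 = 6.50077 years.

6.501 years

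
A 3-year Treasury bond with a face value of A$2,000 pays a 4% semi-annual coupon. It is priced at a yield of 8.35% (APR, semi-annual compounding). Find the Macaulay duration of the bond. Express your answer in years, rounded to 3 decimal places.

2.846 years

Periodic yield y = 0.04175. Discount each cash flow and weight by its period:
  t   CF        PV=CF/(1+0.04175)^t    t·PV
  1        40.00        38.3969        38.3969
  2        40.00        36.8581        73.7162
  3        40.00        35.3809       106.1428
  4        40.00        33.9630       135.8520
  5        40.00        32.6019       163.0093
  6     2,040.00     1,596.0596     9,576.3578
  Σ                  1,773.2605    10,093.4750
Price P = Σ PV = 1,773.2605.
Macaulay duration = Σ(t·PV) / P = 10,093.4750 / 1,773.2605 = 5.69204 half-year periods.
In years: 5.69204 / 2 = 2.84602 years.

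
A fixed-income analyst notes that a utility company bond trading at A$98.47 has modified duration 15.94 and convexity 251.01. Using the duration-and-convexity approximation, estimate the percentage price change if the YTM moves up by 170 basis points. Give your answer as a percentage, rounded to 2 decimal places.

-23.47%

Duration effect: -D_mod·Δy = -15.94 × (+0.017) = -0.270980
Convexity effect: ½·C·(Δy)² = 0.5 × 251.01 × (0.017)² = +0.036270945
ΔP/P ≈ -0.270980 + 0.036270945 = -0.234709055
= -23.4709055%.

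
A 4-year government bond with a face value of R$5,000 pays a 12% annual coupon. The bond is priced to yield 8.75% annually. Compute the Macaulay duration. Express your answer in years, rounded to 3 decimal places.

3.433 years

Periodic yield y = 0.0875. Discount each cash flow and weight by its year:
  t   CF        PV=CF/(1+0.0875)^t    t·PV
  1       600.00       551.7241       551.7241
  2       600.00       507.3325     1,014.6651
  3       600.00       466.5127     1,399.5380
  4     5,600.00     4,003.7870    16,015.1480
  Σ                  5,529.3564    18,981.0752
Price P = Σ PV = 5,529.3564.
Macaulay duration = Σ(t·PV) / P = 18,981.0752 / 5,529.3564 = 3.43278 years.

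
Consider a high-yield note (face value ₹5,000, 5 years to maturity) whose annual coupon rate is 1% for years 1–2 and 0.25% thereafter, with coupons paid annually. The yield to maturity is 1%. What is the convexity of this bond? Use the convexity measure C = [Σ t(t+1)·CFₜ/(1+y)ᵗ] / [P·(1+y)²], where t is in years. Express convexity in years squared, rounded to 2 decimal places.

28.83

With y = 0.01:
  t   CF        PV=CF/(1+0.01)^t    t·PV        t(t+1)·PV
  1        50.00        49.5050        49.5050          99.0099
  2        50.00        49.0148        98.0296         294.0888
  3        12.50        12.1324        36.3971         145.5885
  4        12.50        12.0123        48.0490         240.2451
  5     5,012.50     4,769.2218    23,846.1088     143,076.6528
  Σ                  4,891.8861    24,078.0895     143,855.5851
P = 4,891.8861.
Convexity = Σ t(t+1)·PV / [P·(1+y)²] = 143,855.5851 / (4,891.8861 × 1.020100) = 28.82754.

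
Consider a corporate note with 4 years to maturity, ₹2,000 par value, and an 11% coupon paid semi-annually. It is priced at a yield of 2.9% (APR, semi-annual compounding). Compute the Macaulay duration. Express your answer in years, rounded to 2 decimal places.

3.43 years

Periodic yield y = 0.0145. Discount each cash flow and weight by its period:
  t   CF        PV=CF/(1+0.0145)^t    t·PV
  1       110.00       108.4278       108.4278
  2       110.00       106.8781       213.7561
  3       110.00       105.3505       316.0514
  4       110.00       103.8447       415.3789
  5       110.00       102.3605       511.8025
  6       110.00       100.8975       605.3850
  7       110.00        99.4554       696.1877
  8     2,110.00     1,880.4684    15,043.7474
  Σ                  2,607.6829    17,910.7369
Price P = Σ PV = 2,607.6829.
Macaulay duration = Σ(t·PV) / P = 17,910.7369 / 2,607.6829 = 6.86845 half-year periods.
In years: 6.86845 / 2 = 3.43422 years.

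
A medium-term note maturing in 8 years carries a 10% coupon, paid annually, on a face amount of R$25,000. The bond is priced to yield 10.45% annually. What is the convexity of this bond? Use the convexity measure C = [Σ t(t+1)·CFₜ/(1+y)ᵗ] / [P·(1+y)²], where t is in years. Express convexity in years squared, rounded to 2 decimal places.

With y = 0.1045:
  t   CF        PV=CF/(1+0.1045)^t    t·PV        t(t+1)·PV
  1     2,500.00     2,263.4676     2,263.4676       4,526.9353
  2     2,500.00     2,049.3143     4,098.6286      12,295.8857
  3     2,500.00     1,855.4226     5,566.2679      22,265.0715
  4     2,500.00     1,679.8756     6,719.5025      33,597.5124
  5     2,500.00     1,520.9376     7,604.6882      45,628.1292
  6     2,500.00     1,377.0372     8,262.2235      57,835.5644
  7     2,500.00     1,246.7517     8,727.2619      69,818.0949
  8    27,500.00    12,416.7213    99,333.7702     894,003.9314
  Σ                 24,409.5280   142,575.8103   1,139,971.1248
P = 24,409.5280.
Convexity = Σ t(t+1)·PV / [P·(1+y)²] = 1,139,971.1248 / (24,409.5280 × 1.219920) = 38.28274.

38.28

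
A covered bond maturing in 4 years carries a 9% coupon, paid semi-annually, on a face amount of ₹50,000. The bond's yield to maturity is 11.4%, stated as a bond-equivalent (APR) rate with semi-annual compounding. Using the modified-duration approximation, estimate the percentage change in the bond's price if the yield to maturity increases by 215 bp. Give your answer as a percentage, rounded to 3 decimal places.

Periodic yield y = 0.057. Modified duration first:
  t   CF        PV=CF/(1+0.057)^t    t·PV
  1     2,250.00     2,128.6660     2,128.6660
  2     2,250.00     2,013.8752     4,027.7503
  3     2,250.00     1,905.2745     5,715.8235
  4     2,250.00     1,802.5303     7,210.1211
  5     2,250.00     1,705.3267     8,526.6333
  6     2,250.00     1,613.3649     9,680.1892
  7     2,250.00     1,526.3622    10,684.5355
  8    52,250.00    33,534.0800   268,272.6402
  Σ                 46,229.4797   316,246.3591
P = 46,229.4797; D_Mac = 6.84079 half-year periods = 3.42040 yrs; D_mod = 3.42040/(1+0.057) = 3.23595 yrs.
ΔP/P ≈ -D_mod · Δy = -3.23595 × (+0.0215) = -0.069573 = -6.9573%.

-6.957%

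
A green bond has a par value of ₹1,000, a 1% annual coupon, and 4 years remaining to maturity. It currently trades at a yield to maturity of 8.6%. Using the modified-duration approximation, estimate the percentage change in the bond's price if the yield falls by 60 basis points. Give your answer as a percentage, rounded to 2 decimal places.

Periodic yield y = 0.086. Modified duration first:
  t   CF        PV=CF/(1+0.086)^t    t·PV
  1        10.00         9.2081         9.2081
  2        10.00         8.4789        16.9578
  3        10.00         7.8075        23.4224
  4     1,010.00       726.1094     2,904.4377
  Σ                    751.6039     2,954.0260
P = 751.6039; D_Mac = 3.93030 yrs; D_mod = 3.93030/(1+0.086) = 3.61906 yrs.
ΔP/P ≈ -D_mod · Δy = -3.61906 × (-0.006) = +0.021714 = +2.1714%.

+2.17%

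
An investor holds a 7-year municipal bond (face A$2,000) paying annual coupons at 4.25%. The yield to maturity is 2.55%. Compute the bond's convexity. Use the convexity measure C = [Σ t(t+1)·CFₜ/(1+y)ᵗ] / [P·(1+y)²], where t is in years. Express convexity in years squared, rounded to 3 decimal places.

45.643

With y = 0.0255:
  t   CF        PV=CF/(1+0.0255)^t    t·PV        t(t+1)·PV
  1        85.00        82.8864        82.8864         165.7728
  2        85.00        80.8254       161.6507         484.9521
  3        85.00        78.8156       236.4467         945.7866
  4        85.00        76.8557       307.4229       1,537.1147
  5        85.00        74.9446       374.7232       2,248.3393
  6        85.00        73.0811       438.4865       3,069.4052
  7     2,085.00     1,748.0603    12,236.4220      97,891.3760
  Σ                  2,215.4690    13,838.0384     106,342.7468
P = 2,215.4690.
Convexity = Σ t(t+1)·PV / [P·(1+y)²] = 106,342.7468 / (2,215.4690 × 1.051650) = 45.64265.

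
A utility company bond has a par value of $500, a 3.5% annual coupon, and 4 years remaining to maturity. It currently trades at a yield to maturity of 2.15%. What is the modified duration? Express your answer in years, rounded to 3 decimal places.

3.727 years

Periodic yield y = 0.0215. First find Macaulay duration:
  t   CF        PV=CF/(1+0.0215)^t    t·PV
  1        17.50        17.1317        17.1317
  2        17.50        16.7711        33.5422
  3        17.50        16.4181        49.2543
  4       517.50       475.2880     1,901.1521
  Σ                    525.6089     2,001.0802
P = 525.6089; Macaulay duration = 2,001.0802 / 525.6089 = 3.80717 years.
Modified duration = D_Mac / (1 + y) = 3.80717 / 1.0215 = 3.72703 years.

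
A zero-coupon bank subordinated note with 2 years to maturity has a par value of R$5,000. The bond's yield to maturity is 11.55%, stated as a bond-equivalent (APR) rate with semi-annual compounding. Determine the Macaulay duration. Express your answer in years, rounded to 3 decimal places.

A zero-coupon bond has a single cash flow at maturity, so its Macaulay duration equals its maturity: 2 years.
(Equivalently: 4 semi-annual periods ÷ 2 = 2 years.)

2.000 years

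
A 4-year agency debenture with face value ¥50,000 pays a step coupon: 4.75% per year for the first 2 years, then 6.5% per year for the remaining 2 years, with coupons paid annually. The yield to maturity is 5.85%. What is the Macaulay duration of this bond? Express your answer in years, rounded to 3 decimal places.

3.723 years

Periodic yield y = 0.0585. Discount each cash flow and weight by its year:
  t   CF        PV=CF/(1+0.0585)^t    t·PV
  1     2,375.00     2,243.7411     2,243.7411
  2     2,375.00     2,119.7366     4,239.4731
  3     3,250.00     2,740.3799     8,221.1397
  4    53,250.00    42,418.5836   169,674.3343
  Σ                 49,522.4412   184,378.6883
Price P = Σ PV = 49,522.4412.
Macaulay duration = Σ(t·PV) / P = 184,378.6883 / 49,522.4412 = 3.72313 years.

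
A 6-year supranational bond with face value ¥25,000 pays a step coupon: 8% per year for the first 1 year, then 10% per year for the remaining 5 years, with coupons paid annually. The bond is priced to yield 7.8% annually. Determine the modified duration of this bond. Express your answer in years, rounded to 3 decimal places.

Periodic yield y = 0.078. First find Macaulay duration:
  t   CF        PV=CF/(1+0.078)^t    t·PV
  1     2,000.00     1,855.2876     1,855.2876
  2     2,500.00     2,151.3075     4,302.6150
  3     2,500.00     1,995.6470     5,986.9410
  4     2,500.00     1,851.2495     7,404.9982
  5     2,500.00     1,717.3001     8,586.5007
  6    27,500.00    17,523.4708   105,140.8247
  Σ                 27,094.2625   133,277.1671
P = 27,094.2625; Macaulay duration = 133,277.1671 / 27,094.2625 = 4.91902 years.
Modified duration = D_Mac / (1 + y) = 4.91902 / 1.078 = 4.56310 years.

4.563 years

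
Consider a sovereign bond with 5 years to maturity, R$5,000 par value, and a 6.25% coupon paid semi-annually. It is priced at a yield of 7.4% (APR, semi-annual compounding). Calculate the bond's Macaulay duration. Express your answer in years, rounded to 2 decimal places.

4.35 years

Periodic yield y = 0.037. Discount each cash flow and weight by its period:
  t   CF        PV=CF/(1+0.037)^t    t·PV
  1       156.25       150.6750       150.6750
  2       156.25       145.2990       290.5979
  3       156.25       140.1147       420.3442
  4       156.25       135.1154       540.4618
  5       156.25       130.2945       651.4727
  6       156.25       125.6457       753.8740
  7       156.25       121.1626       848.1385
  8       156.25       116.8396       934.7166
  9       156.25       112.6708     1,014.0368
  10    5,156.25     3,585.4726    35,854.7255
  Σ                  4,763.2899    41,459.0430
Price P = Σ PV = 4,763.2899.
Macaulay duration = Σ(t·PV) / P = 41,459.0430 / 4,763.2899 = 8.70387 half-year periods.
In years: 8.70387 / 2 = 4.35193 years.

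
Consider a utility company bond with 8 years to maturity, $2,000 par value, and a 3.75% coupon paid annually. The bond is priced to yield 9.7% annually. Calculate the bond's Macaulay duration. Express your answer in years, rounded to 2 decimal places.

6.81 years

Periodic yield y = 0.097. Discount each cash flow and weight by its year:
  t   CF        PV=CF/(1+0.097)^t    t·PV
  1        75.00        68.3683        68.3683
  2        75.00        62.3230       124.6459
  3        75.00        56.8122       170.4365
  4        75.00        51.7887       207.1547
  5        75.00        47.2094       236.0468
  6        75.00        43.0350       258.2098
  7        75.00        39.2297       274.6078
  8     2,075.00       989.3845     7,915.0756
  Σ                  1,358.1505     9,254.5454
Price P = Σ PV = 1,358.1505.
Macaulay duration = Σ(t·PV) / P = 9,254.5454 / 1,358.1505 = 6.81408 years.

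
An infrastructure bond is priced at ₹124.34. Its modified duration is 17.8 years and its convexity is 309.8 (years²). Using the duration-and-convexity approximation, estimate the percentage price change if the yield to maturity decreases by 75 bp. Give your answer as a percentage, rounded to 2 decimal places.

+14.22%

Duration effect: -D_mod·Δy = -17.8 × (-0.0075) = +0.133500
Convexity effect: ½·C·(Δy)² = 0.5 × 309.8 × (-0.0075)² = +0.008713125
ΔP/P ≈ +0.133500 + 0.008713125 = +0.142213125
= +14.2213125%.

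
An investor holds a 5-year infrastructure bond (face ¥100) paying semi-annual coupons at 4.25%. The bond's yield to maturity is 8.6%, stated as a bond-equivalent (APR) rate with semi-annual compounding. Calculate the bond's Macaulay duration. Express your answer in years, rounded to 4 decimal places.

Periodic yield y = 0.043. Discount each cash flow and weight by its period:
  t   CF        PV=CF/(1+0.043)^t    t·PV
  1        2.125         2.0374         2.0374
  2        2.125         1.9534         3.9068
  3        2.125         1.8729         5.6186
  4        2.125         1.7957         7.1826
  5        2.125         1.7216         8.6081
  6        2.125         1.6506         9.9039
  7        2.125         1.5826        11.0781
  8        2.125         1.5173        12.1388
  9        2.125         1.4548        13.0931
  10     102.125        67.0331       670.3305
  Σ                     82.6193       743.8978
Price P = Σ PV = 82.6193.
Macaulay duration = Σ(t·PV) / P = 743.8978 / 82.6193 = 9.00392 half-year periods.
In years: 9.00392 / 2 = 4.50196 years.

4.5020 years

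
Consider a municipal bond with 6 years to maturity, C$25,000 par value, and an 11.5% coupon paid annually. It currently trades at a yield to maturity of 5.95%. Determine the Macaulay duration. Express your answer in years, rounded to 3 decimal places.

Periodic yield y = 0.0595. Discount each cash flow and weight by its year:
  t   CF        PV=CF/(1+0.0595)^t    t·PV
  1     2,875.00     2,713.5441     2,713.5441
  2     2,875.00     2,561.1554     5,122.3108
  3     2,875.00     2,417.3246     7,251.9737
  4     2,875.00     2,281.5711     9,126.2844
  5     2,875.00     2,153.4413    10,767.2066
  6    27,875.00    19,706.4824   118,238.8944
  Σ                 31,833.5189   153,220.2140
Price P = Σ PV = 31,833.5189.
Macaulay duration = Σ(t·PV) / P = 153,220.2140 / 31,833.5189 = 4.81317 years.

4.813 years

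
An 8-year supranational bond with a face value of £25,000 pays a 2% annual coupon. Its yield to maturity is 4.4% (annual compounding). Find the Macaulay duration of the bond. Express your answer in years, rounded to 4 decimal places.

7.4132 years

Periodic yield y = 0.044. Discount each cash flow and weight by its year:
  t   CF        PV=CF/(1+0.044)^t    t·PV
  1       500.00       478.9272       478.9272
  2       500.00       458.7425       917.4851
  3       500.00       439.4086     1,318.2257
  4       500.00       420.8894     1,683.5577
  5       500.00       403.1508     2,015.7539
  6       500.00       386.1598     2,316.9585
  7       500.00       369.8848     2,589.1938
  8    25,500.00    18,069.0863   144,552.6901
  Σ                 21,026.2493   155,872.7919
Price P = Σ PV = 21,026.2493.
Macaulay duration = Σ(t·PV) / P = 155,872.7919 / 21,026.2493 = 7.41325 years.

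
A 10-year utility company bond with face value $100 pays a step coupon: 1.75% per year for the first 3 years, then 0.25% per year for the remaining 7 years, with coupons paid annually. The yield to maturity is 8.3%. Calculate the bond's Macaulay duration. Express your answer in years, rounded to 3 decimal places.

9.219 years

Periodic yield y = 0.083. Discount each cash flow and weight by its year:
  t   CF        PV=CF/(1+0.083)^t    t·PV
  1         1.75         1.6159         1.6159
  2         1.75         1.4920         2.9841
  3         1.75         1.3777         4.1331
  4         0.25         0.1817         0.7269
  5         0.25         0.1678         0.8390
  6         0.25         0.1549         0.9297
  7         0.25         0.1431         1.0015
  8         0.25         0.1321         1.0568
  9         0.25         0.1220         1.0978
  10      100.25        45.1648       451.6477
  Σ                     50.5520       466.0324
Price P = Σ PV = 50.5520.
Macaulay duration = Σ(t·PV) / P = 466.0324 / 50.5520 = 9.21887 years.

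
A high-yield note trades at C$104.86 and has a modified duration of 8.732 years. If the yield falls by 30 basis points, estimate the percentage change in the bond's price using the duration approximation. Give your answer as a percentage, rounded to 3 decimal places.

+2.620%

Duration approximation: ΔP/P ≈ -D_mod · Δy = -8.732 × (-0.003) = +0.026196.
As a percentage: +2.6196%.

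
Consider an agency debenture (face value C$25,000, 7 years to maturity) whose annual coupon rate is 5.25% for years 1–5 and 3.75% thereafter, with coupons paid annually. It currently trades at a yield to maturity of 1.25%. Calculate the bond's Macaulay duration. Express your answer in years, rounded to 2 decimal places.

6.15 years

Periodic yield y = 0.0125. Discount each cash flow and weight by its year:
  t   CF        PV=CF/(1+0.0125)^t    t·PV
  1     1,312.50     1,296.2963     1,296.2963
  2     1,312.50     1,280.2926     2,560.5853
  3     1,312.50     1,264.4866     3,793.4597
  4     1,312.50     1,248.8756     4,995.5024
  5     1,312.50     1,233.4574     6,167.2870
  6       937.50       870.1639     5,220.9837
  7    25,937.50    23,777.3194   166,441.2355
  Σ                 30,970.8918   190,475.3498
Price P = Σ PV = 30,970.8918.
Macaulay duration = Σ(t·PV) / P = 190,475.3498 / 30,970.8918 = 6.15014 years.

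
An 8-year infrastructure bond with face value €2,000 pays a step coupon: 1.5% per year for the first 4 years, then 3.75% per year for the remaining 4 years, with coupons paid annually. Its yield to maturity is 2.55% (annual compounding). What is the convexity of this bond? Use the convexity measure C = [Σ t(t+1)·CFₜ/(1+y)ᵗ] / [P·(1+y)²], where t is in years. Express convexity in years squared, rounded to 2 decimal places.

With y = 0.0255:
  t   CF        PV=CF/(1+0.0255)^t    t·PV        t(t+1)·PV
  1        30.00        29.2540        29.2540          58.5080
  2        30.00        28.5266        57.0532         171.1596
  3        30.00        27.8173        83.4518         333.8071
  4        30.00        27.1256       108.5022         542.5111
  5        75.00        66.1276       330.6381       1,983.8288
  6        75.00        64.4833       386.8998       2,708.2987
  7        75.00        62.8799       440.1591       3,521.2725
  8     2,075.00     1,696.4177    13,571.3412     122,142.0711
  Σ                  2,002.6319    15,007.2994     131,461.4569
P = 2,002.6319.
Convexity = Σ t(t+1)·PV / [P·(1+y)²] = 131,461.4569 / (2,002.6319 × 1.051650) = 62.42032.

62.42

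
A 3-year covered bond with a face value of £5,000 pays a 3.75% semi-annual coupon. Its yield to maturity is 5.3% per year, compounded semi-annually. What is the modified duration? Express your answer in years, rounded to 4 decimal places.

2.7879 years

Periodic yield y = 0.0265. First find Macaulay duration:
  t   CF        PV=CF/(1+0.0265)^t    t·PV
  1        93.75        91.3298        91.3298
  2        93.75        88.9720       177.9440
  3        93.75        86.6751       260.0253
  4        93.75        84.4375       337.7501
  5        93.75        82.2577       411.2884
  6     5,093.75     4,353.9547    26,123.7281
  Σ                  4,787.6268    27,402.0657
P = 4,787.6268; Macaulay duration = 27,402.0657 / 4,787.6268 = 5.72352 half-year periods = 2.86176 years.
Modified duration = D_Mac / (1 + y) = 2.86176 / 1.0265 = 2.78788 years.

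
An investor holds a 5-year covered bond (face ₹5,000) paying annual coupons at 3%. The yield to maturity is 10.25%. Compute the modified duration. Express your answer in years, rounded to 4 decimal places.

4.2257 years

Periodic yield y = 0.1025. First find Macaulay duration:
  t   CF        PV=CF/(1+0.1025)^t    t·PV
  1       150.00       136.0544       136.0544
  2       150.00       123.4054       246.8107
  3       150.00       111.9323       335.7969
  4       150.00       101.5259       406.1036
  5     5,150.00     3,161.6533    15,808.2663
  Σ                  3,634.5713    16,933.0320
P = 3,634.5713; Macaulay duration = 16,933.0320 / 3,634.5713 = 4.65888 years.
Modified duration = D_Mac / (1 + y) = 4.65888 / 1.1025 = 4.22574 years.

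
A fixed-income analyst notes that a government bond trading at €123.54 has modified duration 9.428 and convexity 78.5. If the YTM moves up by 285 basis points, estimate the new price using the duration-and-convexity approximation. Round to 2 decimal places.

€94.28

Duration effect: -D_mod·Δy = -9.428 × (+0.0285) = -0.268698
Convexity effect: ½·C·(Δy)² = 0.5 × 78.5 × (0.0285)² = +0.0318808125
ΔP/P ≈ -0.268698 + 0.0318808125 = -0.2368171875
New price ≈ 123.54 × (1 - 0.2368171875) = 94.28360465625.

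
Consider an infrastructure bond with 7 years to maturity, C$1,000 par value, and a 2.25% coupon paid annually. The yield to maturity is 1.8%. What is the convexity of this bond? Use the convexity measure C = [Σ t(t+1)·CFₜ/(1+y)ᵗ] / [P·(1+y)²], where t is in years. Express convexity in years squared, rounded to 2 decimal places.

49.55

With y = 0.018:
  t   CF        PV=CF/(1+0.018)^t    t·PV        t(t+1)·PV
  1        22.50        22.1022        22.1022          44.2043
  2        22.50        21.7114        43.4227         130.2681
  3        22.50        21.3275        63.9824         255.9295
  4        22.50        20.9504        83.8014         419.0071
  5        22.50        20.5799       102.8996         617.3975
  6        22.50        20.2160       121.2962         849.0732
  7     1,022.50       902.4619     6,317.2332      50,537.8658
  Σ                  1,029.3492     6,754.7377      52,853.7456
P = 1,029.3492.
Convexity = Σ t(t+1)·PV / [P·(1+y)²] = 52,853.7456 / (1,029.3492 × 1.036324) = 49.54701.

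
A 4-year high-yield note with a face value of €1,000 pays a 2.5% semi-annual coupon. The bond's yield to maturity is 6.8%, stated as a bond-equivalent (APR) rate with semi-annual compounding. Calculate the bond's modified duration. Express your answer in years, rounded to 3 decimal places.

3.688 years

Periodic yield y = 0.034. First find Macaulay duration:
  t   CF        PV=CF/(1+0.034)^t    t·PV
  1        12.50        12.0890        12.0890
  2        12.50        11.6915        23.3829
  3        12.50        11.3070        33.9211
  4        12.50        10.9352        43.7409
  5        12.50        10.5757        52.8783
  6        12.50        10.2279        61.3674
  7        12.50         9.8916        69.2412
  8     1,012.50       774.8733     6,198.9868
  Σ                    851.5912     6,495.6075
P = 851.5912; Macaulay duration = 6,495.6075 / 851.5912 = 7.62761 half-year periods = 3.81381 years.
Modified duration = D_Mac / (1 + y) = 3.81381 / 1.034 = 3.68840 years.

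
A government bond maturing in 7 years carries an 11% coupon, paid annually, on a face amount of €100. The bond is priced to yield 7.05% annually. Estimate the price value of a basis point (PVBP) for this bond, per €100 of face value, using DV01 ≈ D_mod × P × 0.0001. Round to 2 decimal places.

€0.06

Periodic yield y = 0.0705.
  t   CF        PV=CF/(1+0.0705)^t    t·PV
  1        11.00        10.2756        10.2756
  2        11.00         9.5989        19.1977
  3        11.00         8.9667        26.9001
  4        11.00         8.3762        33.5047
  5        11.00         7.8245        39.1227
  6        11.00         7.3092        43.8555
  7       111.00        68.8995       482.2967
  Σ                    121.2506       655.1531
P = 121.2506; D_Mac = 5.40330 yrs; D_mod = 5.04745 yrs.
DV01 ≈ 5.04745 × 121.2506 × 0.0001 = 0.061201.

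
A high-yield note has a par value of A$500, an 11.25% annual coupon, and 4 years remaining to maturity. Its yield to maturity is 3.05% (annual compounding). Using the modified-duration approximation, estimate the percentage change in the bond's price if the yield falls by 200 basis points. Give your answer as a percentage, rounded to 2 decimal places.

+6.81%

Periodic yield y = 0.0305. Modified duration first:
  t   CF        PV=CF/(1+0.0305)^t    t·PV
  1        56.25        54.5852        54.5852
  2        56.25        52.9696       105.9392
  3        56.25        51.4018       154.2055
  4       556.25       493.2624     1,973.0497
  Σ                    652.2190     2,287.7795
P = 652.2190; D_Mac = 3.50769 yrs; D_mod = 3.50769/(1+0.0305) = 3.40387 yrs.
ΔP/P ≈ -D_mod · Δy = -3.40387 × (-0.02) = +0.068077 = +6.8077%.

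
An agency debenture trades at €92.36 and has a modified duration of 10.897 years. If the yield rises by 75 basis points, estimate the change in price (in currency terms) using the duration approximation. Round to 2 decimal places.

-€7.55

Duration approximation: ΔP/P ≈ -D_mod · Δy = -10.897 × (+0.0075) = -0.0817275.
ΔP ≈ 92.36 × (-0.0817275) = -7.5483519.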